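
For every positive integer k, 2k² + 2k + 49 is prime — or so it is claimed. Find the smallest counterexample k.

Check each positive integer k in order until 2k² + 2k + 49 is not prime.
k = 1: 2k² + 2k + 49 = 53, prime.
k = 2: 2k² + 2k + 49 = 61, prime.
k = 3: 2k² + 2k + 49 = 73, prime.
k = 4: 2k² + 2k + 49 = 89, prime.
k = 5: 2k² + 2k + 49 = 109, prime.
k = 6: 2k² + 2k + 49 = 133 = 7 × 19, composite.

k = 6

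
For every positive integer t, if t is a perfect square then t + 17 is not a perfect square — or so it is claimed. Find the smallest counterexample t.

For t = 1, 4, 9, 16, 25, 36, 49 the conclusion holds.
t = 64: 64 = 8² and 64 + 17 = 81 = 9².
Hence t = 64 is a counterexample.

t = 64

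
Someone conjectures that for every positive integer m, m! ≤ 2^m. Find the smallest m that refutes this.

A counterexample is any positive integer m such that m! > 2^m; we check each in order.
For m = 1, 2, 3 the conclusion holds.
m = 4: m! = 24 and 2^m = 16, so 24 > 16.
Hence m = 4 is a counterexample.

m = 4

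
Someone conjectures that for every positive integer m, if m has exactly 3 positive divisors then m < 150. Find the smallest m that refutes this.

m = 169

We need the least positive integer m for which m has exactly 3 positive divisors but the claim fails.
For m = 4, 9, 25, 49, 121 the conclusion holds.
m = 169: τ(169) = 3; 169 ≥ 150.
So m = 169 is the smallest counterexample.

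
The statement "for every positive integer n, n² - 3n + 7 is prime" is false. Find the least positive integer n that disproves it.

n = 6

Check each positive integer n in order until n² - 3n + 7 is not prime.
For n = 1, 2, 3, 4, 5 the conclusion holds.
n = 6: n² - 3n + 7 = 25 = 5 × 5, composite.
Thus n = 6 disproves the claim, and no smaller n works.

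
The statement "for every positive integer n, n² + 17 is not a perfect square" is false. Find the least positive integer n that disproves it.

n = 8

For n = 1, 2, 3, 4, 5, 6, 7 the conclusion holds.
n = 8: 8² + 17 = 81 = 9², a perfect square.
Hence n = 8 is a counterexample.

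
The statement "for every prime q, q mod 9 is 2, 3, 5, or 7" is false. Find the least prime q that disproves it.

A counterexample is any prime q such that the claim fails; we check each in order.
The first 5 eligible values, up to q = 11, all satisfy the conclusion.
q = 13: 13 mod 9 = 4 — not in {2, 3, 5, 7}.

q = 13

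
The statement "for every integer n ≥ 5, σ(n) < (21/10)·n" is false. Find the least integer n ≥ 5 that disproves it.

n = 12

A counterexample is any integer n ≥ 5 such that the claim fails; we check each in order.
The first 7 eligible values, up to n = 11, all satisfy the conclusion.
n = 12: σ(12) = 28; 28 ≥ 126/5.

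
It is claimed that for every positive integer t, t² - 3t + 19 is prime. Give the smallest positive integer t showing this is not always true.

t = 18

For t = 1, 2, 3, 4, …, 15, 16, 17 the conclusion holds.
t = 18: t² - 3t + 19 = 289 = 17 × 17, composite.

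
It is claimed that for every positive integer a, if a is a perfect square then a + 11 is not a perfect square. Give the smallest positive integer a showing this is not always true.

a = 25

We need the least positive integer a for which a is a perfect square but a + 11 is a perfect square.
For a = 1, 4, 9, 16 the conclusion holds.
a = 25: 25 = 5² and 25 + 11 = 36 = 6².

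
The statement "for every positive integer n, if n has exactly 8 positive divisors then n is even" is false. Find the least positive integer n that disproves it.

A counterexample is any positive integer n such that n has exactly 8 positive divisors but n is odd; we check each in order.
For n = 24, 30, 40, 42, …, 88, 102, 104 the conclusion holds.
n = 105: divisors of 105: 1, 3, 5, 7, 15, 21, 35, 105; 105 is odd.
Thus n = 105 disproves the claim, and no smaller n works.

n = 105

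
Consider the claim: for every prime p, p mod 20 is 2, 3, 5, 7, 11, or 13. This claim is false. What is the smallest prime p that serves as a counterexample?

p = 17

p = 2: 2 mod 20 = 2.
p = 3: 3 mod 20 = 3.
p = 5: 5 mod 20 = 5.
p = 7: 7 mod 20 = 7.
p = 11: 11 mod 20 = 11.
p = 13: 13 mod 20 = 13.
p = 17: 17 mod 20 = 17 — not in {2, 3, 5, 7, 11, 13}.
So p = 17 is the smallest counterexample.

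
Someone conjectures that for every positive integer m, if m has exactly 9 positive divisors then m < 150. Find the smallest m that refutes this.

m = 36: τ(36) = 9; 36 < 150.
m = 100: τ(100) = 9; 100 < 150.
m = 196: τ(196) = 9; 196 ≥ 150.

m = 196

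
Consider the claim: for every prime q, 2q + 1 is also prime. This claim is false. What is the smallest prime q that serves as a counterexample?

q = 2: 2q + 1 = 5, prime.
q = 3: 2q + 1 = 7, prime.
q = 5: 2q + 1 = 11, prime.
q = 7: 2q + 1 = 15 = 3 × 5, not prime.
Thus q = 7 disproves the claim, and no smaller q works.

q = 7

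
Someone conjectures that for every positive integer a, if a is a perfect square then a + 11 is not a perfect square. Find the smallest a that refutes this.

Check each positive integer a in order until a is a perfect square but a + 11 is a perfect square.
The first 4 eligible values, up to a = 16, all satisfy the conclusion.
a = 25: 25 = 5² and 25 + 11 = 36 = 6².

a = 25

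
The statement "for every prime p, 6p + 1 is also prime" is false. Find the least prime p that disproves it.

Check each prime p in order until 6p + 1 is not prime.
p = 2: 6p + 1 = 13, prime.
p = 3: 6p + 1 = 19, prime.
p = 5: 6p + 1 = 31, prime.
p = 7: 6p + 1 = 43, prime.
p = 11: 6p + 1 = 67, prime.
p = 13: 6p + 1 = 79, prime.
p = 17: 6p + 1 = 103, prime.
p = 19: 6p + 1 = 115 = 5 × 23, not prime.

p = 19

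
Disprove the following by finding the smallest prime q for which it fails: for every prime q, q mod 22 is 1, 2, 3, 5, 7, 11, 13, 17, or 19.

q = 31

A counterexample is any prime q such that the claim fails; we check each in order.
For q = 2, 3, 5, 7, 11, 13, 17, 19, 23, 29 the conclusion holds.
q = 31: 31 mod 22 = 9 — not in {1, 2, 3, 5, 7, 11, 13, 17, 19}.
Thus q = 31 disproves the claim, and no smaller q works.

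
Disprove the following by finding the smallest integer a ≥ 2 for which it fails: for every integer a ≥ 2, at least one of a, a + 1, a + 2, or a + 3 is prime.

The first 22 eligible values, up to a = 23, all satisfy the conclusion.
a = 24: 24 = 2 × 12; 25 = 5 × 5; 26 = 2 × 13; 27 = 3 × 9 — all composite.
Thus a = 24 disproves the claim, and no smaller a works.

a = 24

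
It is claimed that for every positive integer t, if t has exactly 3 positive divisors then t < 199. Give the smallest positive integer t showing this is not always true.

t = 4: τ(4) = 3; 4 < 199.
t = 9: τ(9) = 3; 9 < 199.
t = 25: τ(25) = 3; 25 < 199.
t = 49: τ(49) = 3; 49 < 199.
t = 121: τ(121) = 3; 121 < 199.
t = 169: τ(169) = 3; 169 < 199.
t = 289: τ(289) = 3; 289 ≥ 199.
Hence t = 289 is a counterexample.

t = 289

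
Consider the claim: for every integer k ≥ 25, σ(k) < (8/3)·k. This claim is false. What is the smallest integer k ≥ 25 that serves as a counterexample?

Check each integer k ≥ 25 in order until the claim fails.
The first 35 eligible values, up to k = 59, all satisfy the conclusion.
k = 60: σ(60) = 168; 168 ≥ 160.

k = 60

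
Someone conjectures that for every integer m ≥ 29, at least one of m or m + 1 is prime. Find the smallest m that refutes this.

m = 29: 29 is prime.
m = 30: 31 is prime.
m = 31: 31 is prime.
m = 32: 32 = 2 × 16; 33 = 3 × 11 — both composite.
So m = 32 is the smallest counterexample.

m = 32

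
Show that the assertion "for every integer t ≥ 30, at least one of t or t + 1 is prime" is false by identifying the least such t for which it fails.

Check each integer t ≥ 30 in order until t, t + 1 are both composite.
For t = 30, 31 the conclusion holds.
t = 32: 32 = 2 × 16; 33 = 3 × 11 — both composite.
Hence t = 32 is a counterexample.

t = 32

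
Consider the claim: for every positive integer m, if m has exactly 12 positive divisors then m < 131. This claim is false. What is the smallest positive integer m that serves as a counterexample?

m = 132

A counterexample is any positive integer m such that m has exactly 12 positive divisors but the claim fails; we check each in order.
The first 7 eligible values, up to m = 126, all satisfy the conclusion.
m = 132: τ(132) = 12; 132 ≥ 131.
So m = 132 is the smallest counterexample.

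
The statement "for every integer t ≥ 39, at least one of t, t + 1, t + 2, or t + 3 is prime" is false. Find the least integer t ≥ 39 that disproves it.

Check each integer t ≥ 39 in order until t, t + 1, t + 2, t + 3 are all composite.
For t = 39, 40, 41, 42, 43, 44, 45, 46, 47 the conclusion holds.
t = 48: 48 = 2 × 24; 49 = 7 × 7; 50 = 2 × 25; 51 = 3 × 17 — all composite.

t = 48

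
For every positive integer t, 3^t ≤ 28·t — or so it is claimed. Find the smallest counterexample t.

t = 5

We need the least positive integer t for which 3^t > 28·t.
The first 4 eligible values, up to t = 4, all satisfy the conclusion.
t = 5: 3^t = 243 and 28·t = 140, so 243 > 140.
Hence t = 5 is a counterexample.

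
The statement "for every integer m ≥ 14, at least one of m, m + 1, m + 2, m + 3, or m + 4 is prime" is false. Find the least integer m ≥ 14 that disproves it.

m = 24

The first 10 eligible values, up to m = 23, all satisfy the conclusion.
m = 24: 24 = 2 × 12; 25 = 5 × 5; 26 = 2 × 13; 27 = 3 × 9; 28 = 2 × 14 — all composite.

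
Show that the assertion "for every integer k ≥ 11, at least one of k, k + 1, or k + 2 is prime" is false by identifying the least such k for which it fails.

k = 11: 11 is prime.
k = 12: 13 is prime.
k = 13: 13 is prime.
k = 14: 14 = 2 × 7; 15 = 3 × 5; 16 = 2 × 8 — all composite.
Hence k = 14 is a counterexample.

k = 14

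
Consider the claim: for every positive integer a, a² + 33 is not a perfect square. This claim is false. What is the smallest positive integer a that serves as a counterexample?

a = 4

Check each positive integer a in order until a² + 33 is a perfect square.
a = 1: 1² + 33 = 34, not a perfect square.
a = 2: 2² + 33 = 37, not a perfect square.
a = 3: 3² + 33 = 42, not a perfect square.
a = 4: 4² + 33 = 49 = 7², a perfect square.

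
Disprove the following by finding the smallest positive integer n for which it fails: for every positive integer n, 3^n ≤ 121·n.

Check each positive integer n in order until 3^n > 121·n.
For n = 1, 2, 3, 4, 5 the conclusion holds.
n = 6: 3^n = 729 and 121·n = 726, so 729 > 726.
Thus n = 6 disproves the claim, and no smaller n works.

n = 6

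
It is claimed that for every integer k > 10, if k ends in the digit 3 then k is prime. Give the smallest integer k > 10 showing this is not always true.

k = 33

We need the least integer k > 10 for which k ends in the digit 3 but k is not prime.
For k = 13, 23 the conclusion holds.
k = 33: 33 ends in 3; 33 = 3 × 11, composite.
Hence k = 33 is a counterexample.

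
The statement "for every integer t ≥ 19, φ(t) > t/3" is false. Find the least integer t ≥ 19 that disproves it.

t = 19: φ(19) = 18 and 19/3 = 19/3, so φ(19) > 19/3.
t = 20: φ(20) = 8 and 20/3 = 20/3, so φ(20) > 20/3.
t = 21: φ(21) = 12 and 21/3 = 7, so φ(21) > 21/3.
t = 22: φ(22) = 10 and 22/3 = 22/3, so φ(22) > 22/3.
t = 23: φ(23) = 22 and 23/3 = 23/3, so φ(23) > 23/3.
t = 24: φ(24) = 8 and 24/3 = 8, so φ(24) ≤ 24/3.

t = 24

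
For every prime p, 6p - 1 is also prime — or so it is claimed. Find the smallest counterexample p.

p = 11

We need the least prime p for which 6p - 1 is not prime.
For p = 2, 3, 5, 7 the conclusion holds.
p = 11: 6p - 1 = 65 = 5 × 13, not prime.
Thus p = 11 disproves the claim, and no smaller p works.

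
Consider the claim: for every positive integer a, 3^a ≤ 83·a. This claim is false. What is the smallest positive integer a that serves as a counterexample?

A counterexample is any positive integer a such that 3^a > 83·a; we check each in order.
a = 1: 3^a = 3 and 83·a = 83, so 3 ≤ 83.
a = 2: 3^a = 9 and 83·a = 166, so 9 ≤ 166.
a = 3: 3^a = 27 and 83·a = 249, so 27 ≤ 249.
a = 4: 3^a = 81 and 83·a = 332, so 81 ≤ 332.
a = 5: 3^a = 243 and 83·a = 415, so 243 ≤ 415.
a = 6: 3^a = 729 and 83·a = 498, so 729 > 498.
Hence a = 6 is a counterexample.

a = 6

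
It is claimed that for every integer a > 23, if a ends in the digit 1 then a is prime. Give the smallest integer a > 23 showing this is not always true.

We need the least integer a > 23 for which a ends in the digit 1 but a is not prime.
For a = 31, 41 the conclusion holds.
a = 51: 51 ends in 1; 51 = 3 × 17, composite.

a = 51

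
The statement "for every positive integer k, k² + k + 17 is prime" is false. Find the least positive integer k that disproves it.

Check each positive integer k in order until k² + k + 17 is not prime.
For k = 1, 2, 3, 4, …, 13, 14, 15 the conclusion holds.
k = 16: k² + k + 17 = 289 = 17 × 17, composite.

k = 16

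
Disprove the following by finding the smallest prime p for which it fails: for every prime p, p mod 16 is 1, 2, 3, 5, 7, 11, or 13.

p = 31

The first 10 eligible values, up to p = 29, all satisfy the conclusion.
p = 31: 31 mod 16 = 15 — not in {1, 2, 3, 5, 7, 11, 13}.
Thus p = 31 disproves the claim, and no smaller p works.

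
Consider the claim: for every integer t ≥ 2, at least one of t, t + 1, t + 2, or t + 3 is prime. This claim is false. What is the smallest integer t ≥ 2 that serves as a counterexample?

t = 24

For t = 2, 3, 4, 5, …, 21, 22, 23 the conclusion holds.
t = 24: 24 = 2 × 12; 25 = 5 × 5; 26 = 2 × 13; 27 = 3 × 9 — all composite.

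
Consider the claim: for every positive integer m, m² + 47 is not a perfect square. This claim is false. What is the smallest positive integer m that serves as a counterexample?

m = 23

Check each positive integer m in order until m² + 47 is a perfect square.
The first 22 eligible values, up to m = 22, all satisfy the conclusion.
m = 23: 23² + 47 = 576 = 24², a perfect square.
So m = 23 is the smallest counterexample.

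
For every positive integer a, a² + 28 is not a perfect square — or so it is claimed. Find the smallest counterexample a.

a = 6

A counterexample is any positive integer a such that a² + 28 is a perfect square; we check each in order.
For a = 1, 2, 3, 4, 5 the conclusion holds.
a = 6: 6² + 28 = 64 = 8², a perfect square.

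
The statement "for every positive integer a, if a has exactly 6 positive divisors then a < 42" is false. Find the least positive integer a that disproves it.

a = 44

Check each positive integer a in order until a has exactly 6 positive divisors but the claim fails.
For a = 12, 18, 20, 28, 32 the conclusion holds.
a = 44: τ(44) = 6; 44 ≥ 42.
So a = 44 is the smallest counterexample.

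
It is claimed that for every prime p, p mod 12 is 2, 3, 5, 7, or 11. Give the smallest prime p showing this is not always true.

For p = 2, 3, 5, 7, 11 the conclusion holds.
p = 13: 13 mod 12 = 1 — not in {2, 3, 5, 7, 11}.
Hence p = 13 is a counterexample.

p = 13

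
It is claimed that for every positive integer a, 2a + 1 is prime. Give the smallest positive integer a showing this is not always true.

Check each positive integer a in order until 2a + 1 is not prime.
a = 1: 2a + 1 = 3, prime.
a = 2: 2a + 1 = 5, prime.
a = 3: 2a + 1 = 7, prime.
a = 4: 2a + 1 = 9 = 3 × 3, composite.

a = 4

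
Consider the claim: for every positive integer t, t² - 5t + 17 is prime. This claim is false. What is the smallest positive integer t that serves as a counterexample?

A counterexample is any positive integer t such that t² - 5t + 17 is not prime; we check each in order.
For t = 1, 2, 3, 4, …, 10, 11, 12 the conclusion holds.
t = 13: t² - 5t + 17 = 121 = 11 × 11, composite.
Hence t = 13 is a counterexample.

t = 13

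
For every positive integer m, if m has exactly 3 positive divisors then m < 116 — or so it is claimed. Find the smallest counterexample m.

m = 121

We need the least positive integer m for which m has exactly 3 positive divisors but the claim fails.
The first 4 eligible values, up to m = 49, all satisfy the conclusion.
m = 121: τ(121) = 3; 121 ≥ 116.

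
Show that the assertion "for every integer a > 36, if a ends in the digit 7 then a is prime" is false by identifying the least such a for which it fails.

Check each integer a > 36 in order until a ends in the digit 7 but a is not prime.
For a = 37, 47 the conclusion holds.
a = 57: 57 ends in 7; 57 = 3 × 19, composite.

a = 57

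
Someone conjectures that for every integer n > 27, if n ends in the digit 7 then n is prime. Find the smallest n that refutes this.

n = 57

We need the least integer n > 27 for which n ends in the digit 7 but n is not prime.
n = 37: 37 ends in 7 and is prime.
n = 47: 47 ends in 7 and is prime.
n = 57: 57 ends in 7; 57 = 3 × 19, composite.
Thus n = 57 disproves the claim, and no smaller n works.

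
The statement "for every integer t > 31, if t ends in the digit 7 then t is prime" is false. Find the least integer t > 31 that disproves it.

t = 57

A counterexample is any integer t > 31 such that t ends in the digit 7 but t is not prime; we check each in order.
For t = 37, 47 the conclusion holds.
t = 57: 57 ends in 7; 57 = 3 × 19, composite.
So t = 57 is the smallest counterexample.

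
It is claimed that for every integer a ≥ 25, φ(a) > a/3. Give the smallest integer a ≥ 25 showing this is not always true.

We need the least integer a ≥ 25 for which the claim fails.
a = 25: φ(25) = 20 and 25/3 = 25/3, so φ(25) > 25/3.
a = 26: φ(26) = 12 and 26/3 = 26/3, so φ(26) > 26/3.
a = 27: φ(27) = 18 and 27/3 = 9, so φ(27) > 27/3.
a = 28: φ(28) = 12 and 28/3 = 28/3, so φ(28) > 28/3.
a = 29: φ(29) = 28 and 29/3 = 29/3, so φ(29) > 29/3.
a = 30: φ(30) = 8 and 30/3 = 10, so φ(30) ≤ 30/3.

a = 30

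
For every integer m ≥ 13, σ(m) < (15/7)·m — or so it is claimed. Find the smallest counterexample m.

m = 18

The first 5 eligible values, up to m = 17, all satisfy the conclusion.
m = 18: σ(18) = 39; 39 ≥ 270/7.
So m = 18 is the smallest counterexample.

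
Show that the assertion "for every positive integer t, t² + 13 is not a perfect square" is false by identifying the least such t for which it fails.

We need the least positive integer t for which t² + 13 is a perfect square.
For t = 1, 2, 3, 4, 5 the conclusion holds.
t = 6: 6² + 13 = 49 = 7², a perfect square.
So t = 6 is the smallest counterexample.

t = 6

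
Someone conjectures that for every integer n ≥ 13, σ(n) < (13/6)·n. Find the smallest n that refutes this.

n = 18

n = 13: σ(13) = 14; 14 < 169/6.
n = 14: σ(14) = 24; 24 < 91/3.
n = 15: σ(15) = 24; 24 < 65/2.
n = 16: σ(16) = 31; 31 < 104/3.
n = 17: σ(17) = 18; 18 < 221/6.
n = 18: σ(18) = 39; 39 ≥ 39.
Thus n = 18 disproves the claim, and no smaller n works.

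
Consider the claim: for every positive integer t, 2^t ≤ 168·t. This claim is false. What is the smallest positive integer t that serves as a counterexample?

t = 11

We need the least positive integer t for which 2^t > 168·t.
The first 10 eligible values, up to t = 10, all satisfy the conclusion.
t = 11: 2^t = 2048 and 168·t = 1848, so 2048 > 1848.
Hence t = 11 is a counterexample.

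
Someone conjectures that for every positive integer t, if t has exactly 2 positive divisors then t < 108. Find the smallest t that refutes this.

t = 109

We need the least positive integer t for which t has exactly 2 positive divisors but the claim fails.
For t = 2, 3, 5, 7, …, 101, 103, 107 the conclusion holds.
t = 109: τ(109) = 2; 109 ≥ 108.
Thus t = 109 disproves the claim, and no smaller t works.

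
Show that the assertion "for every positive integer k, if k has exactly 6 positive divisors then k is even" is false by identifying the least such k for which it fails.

k = 45

Check each positive integer k in order until k has exactly 6 positive divisors but k is odd.
The first 6 eligible values, up to k = 44, all satisfy the conclusion.
k = 45: divisors of 45: 1, 3, 5, 9, 15, 45; 45 is odd.
So k = 45 is the smallest counterexample.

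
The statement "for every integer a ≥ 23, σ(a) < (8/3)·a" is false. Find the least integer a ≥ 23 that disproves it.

a = 60

We need the least integer a ≥ 23 for which the claim fails.
For a = 23, 24, 25, 26, …, 57, 58, 59 the conclusion holds.
a = 60: σ(60) = 168; 168 ≥ 160.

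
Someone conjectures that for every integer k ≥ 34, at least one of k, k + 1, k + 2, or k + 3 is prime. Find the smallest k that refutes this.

For k = 34, 35, 36, 37, …, 45, 46, 47 the conclusion holds.
k = 48: 48 = 2 × 24; 49 = 7 × 7; 50 = 2 × 25; 51 = 3 × 17 — all composite.
Thus k = 48 disproves the claim, and no smaller k works.

k = 48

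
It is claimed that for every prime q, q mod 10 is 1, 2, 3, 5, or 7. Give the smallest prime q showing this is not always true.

q = 19

A counterexample is any prime q such that the claim fails; we check each in order.
The first 7 eligible values, up to q = 17, all satisfy the conclusion.
q = 19: 19 mod 10 = 9 — not in {1, 2, 3, 5, 7}.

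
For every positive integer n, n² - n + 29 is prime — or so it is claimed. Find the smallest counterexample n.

A counterexample is any positive integer n such that n² - n + 29 is not prime; we check each in order.
n = 1: n² - n + 29 = 29, prime.
n = 2: n² - n + 29 = 31, prime.
n = 3: n² - n + 29 = 35 = 5 × 7, composite.
Hence n = 3 is a counterexample.

n = 3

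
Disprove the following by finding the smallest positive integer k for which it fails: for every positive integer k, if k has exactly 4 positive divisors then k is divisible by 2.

Check each positive integer k in order until k has exactly 4 positive divisors but k is not divisible by 2.
The first 4 eligible values, up to k = 14, all satisfy the conclusion.
k = 15: τ(15) = 4; 15 mod 2 = 1.
Hence k = 15 is a counterexample.

k = 15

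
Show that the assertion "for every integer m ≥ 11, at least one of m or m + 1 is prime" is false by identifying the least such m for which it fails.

m = 14

We need the least integer m ≥ 11 for which m, m + 1 are both composite.
m = 11: 11 is prime.
m = 12: 13 is prime.
m = 13: 13 is prime.
m = 14: 14 = 2 × 7; 15 = 3 × 5 — both composite.
Thus m = 14 disproves the claim, and no smaller m works.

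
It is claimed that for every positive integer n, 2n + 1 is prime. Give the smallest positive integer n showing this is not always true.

Check each positive integer n in order until 2n + 1 is not prime.
For n = 1, 2, 3 the conclusion holds.
n = 4: 2n + 1 = 9 = 3 × 3, composite.
So n = 4 is the smallest counterexample.

n = 4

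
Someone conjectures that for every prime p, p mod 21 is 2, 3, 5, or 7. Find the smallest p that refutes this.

The first 4 eligible values, up to p = 7, all satisfy the conclusion.
p = 11: 11 mod 21 = 11 — not in {2, 3, 5, 7}.
So p = 11 is the smallest counterexample.

p = 11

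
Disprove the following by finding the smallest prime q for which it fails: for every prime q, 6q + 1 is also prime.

We need the least prime q for which 6q + 1 is not prime.
q = 2: 6q + 1 = 13, prime.
q = 3: 6q + 1 = 19, prime.
q = 5: 6q + 1 = 31, prime.
q = 7: 6q + 1 = 43, prime.
q = 11: 6q + 1 = 67, prime.
q = 13: 6q + 1 = 79, prime.
q = 17: 6q + 1 = 103, prime.
q = 19: 6q + 1 = 115 = 5 × 23, not prime.
So q = 19 is the smallest counterexample.

q = 19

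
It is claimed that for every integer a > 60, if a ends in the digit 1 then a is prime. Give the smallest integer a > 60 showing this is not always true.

We need the least integer a > 60 for which a ends in the digit 1 but a is not prime.
For a = 61, 71 the conclusion holds.
a = 81: 81 ends in 1; 81 = 3 × 27, composite.
So a = 81 is the smallest counterexample.

a = 81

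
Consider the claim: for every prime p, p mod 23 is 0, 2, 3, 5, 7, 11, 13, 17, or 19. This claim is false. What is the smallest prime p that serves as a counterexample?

p = 29

We need the least prime p for which the claim fails.
For p = 2, 3, 5, 7, 11, 13, 17, 19, 23 the conclusion holds.
p = 29: 29 mod 23 = 6 — not in {0, 2, 3, 5, 7, 11, 13, 17, 19}.
Thus p = 29 disproves the claim, and no smaller p works.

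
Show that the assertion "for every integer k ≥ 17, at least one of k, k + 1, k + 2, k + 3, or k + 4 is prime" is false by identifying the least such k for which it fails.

For k = 17, 18, 19, 20, 21, 22, 23 the conclusion holds.
k = 24: 24 = 2 × 12; 25 = 5 × 5; 26 = 2 × 13; 27 = 3 × 9; 28 = 2 × 14 — all composite.
So k = 24 is the smallest counterexample.

k = 24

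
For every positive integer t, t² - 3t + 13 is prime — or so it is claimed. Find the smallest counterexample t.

The first 11 eligible values, up to t = 11, all satisfy the conclusion.
t = 12: t² - 3t + 13 = 121 = 11 × 11, composite.
So t = 12 is the smallest counterexample.

t = 12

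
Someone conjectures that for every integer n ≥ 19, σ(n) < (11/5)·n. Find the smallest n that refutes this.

A counterexample is any integer n ≥ 19 such that the claim fails; we check each in order.
n = 19: σ(19) = 20; 20 < 209/5.
n = 20: σ(20) = 42; 42 < 44.
n = 21: σ(21) = 32; 32 < 231/5.
n = 22: σ(22) = 36; 36 < 242/5.
n = 23: σ(23) = 24; 24 < 253/5.
n = 24: σ(24) = 60; 60 ≥ 264/5.

n = 24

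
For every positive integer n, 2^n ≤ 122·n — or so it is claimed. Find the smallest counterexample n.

A counterexample is any positive integer n such that 2^n > 122·n; we check each in order.
For n = 1, 2, 3, 4, 5, 6, 7, 8, 9, 10 the conclusion holds.
n = 11: 2^n = 2048 and 122·n = 1342, so 2048 > 1342.

n = 11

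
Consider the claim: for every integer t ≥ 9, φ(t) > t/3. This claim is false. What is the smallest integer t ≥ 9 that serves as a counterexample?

t = 12

t = 9: φ(9) = 6 and 9/3 = 3, so φ(9) > 9/3.
t = 10: φ(10) = 4 and 10/3 = 10/3, so φ(10) > 10/3.
t = 11: φ(11) = 10 and 11/3 = 11/3, so φ(11) > 11/3.
t = 12: φ(12) = 4 and 12/3 = 4, so φ(12) ≤ 12/3.
So t = 12 is the smallest counterexample.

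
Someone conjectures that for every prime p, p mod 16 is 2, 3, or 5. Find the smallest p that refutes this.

p = 7

For p = 2, 3, 5 the conclusion holds.
p = 7: 7 mod 16 = 7 — not in {2, 3, 5}.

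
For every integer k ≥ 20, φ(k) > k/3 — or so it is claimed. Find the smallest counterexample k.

k = 24

Check each integer k ≥ 20 in order until the claim fails.
The first 4 eligible values, up to k = 23, all satisfy the conclusion.
k = 24: φ(24) = 8 and 24/3 = 8, so φ(24) ≤ 24/3.
So k = 24 is the smallest counterexample.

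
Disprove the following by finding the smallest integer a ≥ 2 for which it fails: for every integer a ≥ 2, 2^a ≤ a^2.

A counterexample is any integer a ≥ 2 such that 2^a > a^2; we check each in order.
For a = 2, 3, 4 the conclusion holds.
a = 5: 2^a = 32 and a^2 = 25, so 32 > 25.
Thus a = 5 disproves the claim, and no smaller a works.

a = 5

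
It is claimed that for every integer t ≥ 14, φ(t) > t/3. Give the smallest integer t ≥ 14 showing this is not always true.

For t = 14, 15, 16, 17 the conclusion holds.
t = 18: φ(18) = 6 and 18/3 = 6, so φ(18) ≤ 18/3.

t = 18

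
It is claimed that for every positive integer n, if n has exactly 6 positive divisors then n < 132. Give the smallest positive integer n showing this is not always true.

n = 147

We need the least positive integer n for which n has exactly 6 positive divisors but the claim fails.
The first 19 eligible values, up to n = 124, all satisfy the conclusion.
n = 147: τ(147) = 6; 147 ≥ 132.
Thus n = 147 disproves the claim, and no smaller n works.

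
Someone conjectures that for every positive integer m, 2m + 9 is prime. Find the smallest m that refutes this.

m = 3

For m = 1, 2 the conclusion holds.
m = 3: 2m + 9 = 15 = 3 × 5, composite.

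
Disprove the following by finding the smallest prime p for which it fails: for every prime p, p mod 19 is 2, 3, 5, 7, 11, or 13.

p = 2: 2 mod 19 = 2.
p = 3: 3 mod 19 = 3.
p = 5: 5 mod 19 = 5.
p = 7: 7 mod 19 = 7.
p = 11: 11 mod 19 = 11.
p = 13: 13 mod 19 = 13.
p = 17: 17 mod 19 = 17 — not in {2, 3, 5, 7, 11, 13}.
So p = 17 is the smallest counterexample.

p = 17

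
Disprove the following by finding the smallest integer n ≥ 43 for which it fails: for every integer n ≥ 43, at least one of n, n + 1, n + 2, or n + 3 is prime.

n = 48

Check each integer n ≥ 43 in order until n, n + 1, n + 2, n + 3 are all composite.
For n = 43, 44, 45, 46, 47 the conclusion holds.
n = 48: 48 = 2 × 24; 49 = 7 × 7; 50 = 2 × 25; 51 = 3 × 17 — all composite.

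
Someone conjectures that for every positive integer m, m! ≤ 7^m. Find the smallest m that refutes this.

For m = 1, 2, 3, 4, …, 14, 15, 16 the conclusion holds.
m = 17: m! = 355687428096000 and 7^m = 232630513987207, so 355687428096000 > 232630513987207.
So m = 17 is the smallest counterexample.

m = 17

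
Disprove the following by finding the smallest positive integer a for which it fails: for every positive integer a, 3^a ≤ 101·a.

A counterexample is any positive integer a such that 3^a > 101·a; we check each in order.
a = 1: 3^a = 3 and 101·a = 101, so 3 ≤ 101.
a = 2: 3^a = 9 and 101·a = 202, so 9 ≤ 202.
a = 3: 3^a = 27 and 101·a = 303, so 27 ≤ 303.
a = 4: 3^a = 81 and 101·a = 404, so 81 ≤ 404.
a = 5: 3^a = 243 and 101·a = 505, so 243 ≤ 505.
a = 6: 3^a = 729 and 101·a = 606, so 729 > 606.
Hence a = 6 is a counterexample.

a = 6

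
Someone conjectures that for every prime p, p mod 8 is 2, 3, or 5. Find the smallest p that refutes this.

A counterexample is any prime p such that the claim fails; we check each in order.
p = 2: 2 mod 8 = 2.
p = 3: 3 mod 8 = 3.
p = 5: 5 mod 8 = 5.
p = 7: 7 mod 8 = 7 — not in {2, 3, 5}.

p = 7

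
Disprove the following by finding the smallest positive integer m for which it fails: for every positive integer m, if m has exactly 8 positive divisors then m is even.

m = 105

A counterexample is any positive integer m such that m has exactly 8 positive divisors but m is odd; we check each in order.
The first 12 eligible values, up to m = 104, all satisfy the conclusion.
m = 105: divisors of 105: 1, 3, 5, 7, 15, 21, 35, 105; 105 is odd.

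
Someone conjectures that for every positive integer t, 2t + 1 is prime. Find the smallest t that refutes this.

t = 4

For t = 1, 2, 3 the conclusion holds.
t = 4: 2t + 1 = 9 = 3 × 3, composite.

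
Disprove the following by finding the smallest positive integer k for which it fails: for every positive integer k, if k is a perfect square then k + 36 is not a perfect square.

k = 64

A counterexample is any positive integer k such that k is a perfect square but k + 36 is a perfect square; we check each in order.
The first 7 eligible values, up to k = 49, all satisfy the conclusion.
k = 64: 64 = 8² and 64 + 36 = 100 = 10².
Hence k = 64 is a counterexample.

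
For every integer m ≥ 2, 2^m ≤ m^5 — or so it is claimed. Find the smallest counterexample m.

m = 23

The first 21 eligible values, up to m = 22, all satisfy the conclusion.
m = 23: 2^m = 8388608 and m^5 = 6436343, so 8388608 > 6436343.
Hence m = 23 is a counterexample.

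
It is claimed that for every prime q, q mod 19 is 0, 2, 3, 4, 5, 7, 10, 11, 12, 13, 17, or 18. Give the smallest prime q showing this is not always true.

A counterexample is any prime q such that the claim fails; we check each in order.
For q = 2, 3, 5, 7, …, 37, 41, 43 the conclusion holds.
q = 47: 47 mod 19 = 9 — not in {0, 2, 3, 4, 5, 7, 10, 11, 12, 13, 17, 18}.

q = 47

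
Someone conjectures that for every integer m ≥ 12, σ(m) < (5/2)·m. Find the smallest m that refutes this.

We need the least integer m ≥ 12 for which the claim fails.
For m = 12, 13, 14, 15, …, 21, 22, 23 the conclusion holds.
m = 24: σ(24) = 60; 60 ≥ 60.
So m = 24 is the smallest counterexample.

m = 24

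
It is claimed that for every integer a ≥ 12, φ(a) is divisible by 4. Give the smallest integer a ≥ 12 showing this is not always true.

For a = 12, 13 the conclusion holds.
a = 14: φ(14) = 6; 6 mod 4 = 2.
So a = 14 is the smallest counterexample.

a = 14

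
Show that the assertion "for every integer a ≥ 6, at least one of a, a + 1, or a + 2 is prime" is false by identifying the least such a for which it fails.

A counterexample is any integer a ≥ 6 such that a, a + 1, a + 2 are all composite; we check each in order.
a = 6: 7 is prime.
a = 7: 7 is prime.
a = 8: 8 = 2 × 4; 9 = 3 × 3; 10 = 2 × 5 — all composite.

a = 8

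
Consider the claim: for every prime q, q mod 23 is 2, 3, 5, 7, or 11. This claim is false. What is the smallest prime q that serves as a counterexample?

We need the least prime q for which the claim fails.
q = 2: 2 mod 23 = 2.
q = 3: 3 mod 23 = 3.
q = 5: 5 mod 23 = 5.
q = 7: 7 mod 23 = 7.
q = 11: 11 mod 23 = 11.
q = 13: 13 mod 23 = 13 — not in {2, 3, 5, 7, 11}.
Hence q = 13 is a counterexample.

q = 13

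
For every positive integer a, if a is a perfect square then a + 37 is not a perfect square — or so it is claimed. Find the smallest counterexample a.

A counterexample is any positive integer a such that a is a perfect square but a + 37 is a perfect square; we check each in order.
For a = 1, 4, 9, 16, …, 225, 256, 289 the conclusion holds.
a = 324: 324 = 18² and 324 + 37 = 361 = 19².
So a = 324 is the smallest counterexample.

a = 324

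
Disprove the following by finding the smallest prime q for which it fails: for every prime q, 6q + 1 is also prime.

q = 2: 6q + 1 = 13, prime.
q = 3: 6q + 1 = 19, prime.
q = 5: 6q + 1 = 31, prime.
q = 7: 6q + 1 = 43, prime.
q = 11: 6q + 1 = 67, prime.
q = 13: 6q + 1 = 79, prime.
q = 17: 6q + 1 = 103, prime.
q = 19: 6q + 1 = 115 = 5 × 23, not prime.
Thus q = 19 disproves the claim, and no smaller q works.

q = 19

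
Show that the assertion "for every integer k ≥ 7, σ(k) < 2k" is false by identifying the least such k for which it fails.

A counterexample is any integer k ≥ 7 such that the claim fails; we check each in order.
k = 7: σ(7) = 8; 8 < 14.
k = 8: σ(8) = 15; 15 < 16.
k = 9: σ(9) = 13; 13 < 18.
k = 10: σ(10) = 18; 18 < 20.
k = 11: σ(11) = 12; 12 < 22.
k = 12: σ(12) = 28; 28 ≥ 24.
So k = 12 is the smallest counterexample.

k = 12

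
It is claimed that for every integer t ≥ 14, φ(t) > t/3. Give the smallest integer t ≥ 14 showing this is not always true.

The first 4 eligible values, up to t = 17, all satisfy the conclusion.
t = 18: φ(18) = 6 and 18/3 = 6, so φ(18) ≤ 18/3.

t = 18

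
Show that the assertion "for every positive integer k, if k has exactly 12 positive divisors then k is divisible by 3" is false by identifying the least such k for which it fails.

k = 140

Check each positive integer k in order until k has exactly 12 positive divisors but k is not divisible by 3.
For k = 60, 72, 84, 90, 96, 108, 126, 132 the conclusion holds.
k = 140: τ(140) = 12; 140 mod 3 = 2.
Hence k = 140 is a counterexample.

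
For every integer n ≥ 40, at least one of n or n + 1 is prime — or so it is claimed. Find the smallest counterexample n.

n = 44

A counterexample is any integer n ≥ 40 such that n, n + 1 are both composite; we check each in order.
For n = 40, 41, 42, 43 the conclusion holds.
n = 44: 44 = 2 × 22; 45 = 3 × 15 — both composite.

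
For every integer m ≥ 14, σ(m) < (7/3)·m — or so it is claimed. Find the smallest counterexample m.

We need the least integer m ≥ 14 for which the claim fails.
For m = 14, 15, 16, 17, 18, 19, 20, 21, 22, 23 the conclusion holds.
m = 24: σ(24) = 60; 60 ≥ 56.
Hence m = 24 is a counterexample.

m = 24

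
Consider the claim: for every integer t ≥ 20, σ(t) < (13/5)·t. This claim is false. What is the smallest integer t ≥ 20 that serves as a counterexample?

For t = 20, 21, 22, 23, …, 57, 58, 59 the conclusion holds.
t = 60: σ(60) = 168; 168 ≥ 156.
Thus t = 60 disproves the claim, and no smaller t works.

t = 60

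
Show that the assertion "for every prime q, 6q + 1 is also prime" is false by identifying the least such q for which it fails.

The first 7 eligible values, up to q = 17, all satisfy the conclusion.
q = 19: 6q + 1 = 115 = 5 × 23, not prime.

q = 19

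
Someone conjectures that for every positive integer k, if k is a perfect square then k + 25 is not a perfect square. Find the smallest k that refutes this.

k = 144

The first 11 eligible values, up to k = 121, all satisfy the conclusion.
k = 144: 144 = 12² and 144 + 25 = 169 = 13².
Hence k = 144 is a counterexample.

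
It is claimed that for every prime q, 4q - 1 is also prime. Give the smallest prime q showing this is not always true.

Check each prime q in order until 4q - 1 is not prime.
q = 2: 4q - 1 = 7, prime.
q = 3: 4q - 1 = 11, prime.
q = 5: 4q - 1 = 19, prime.
q = 7: 4q - 1 = 27 = 3 × 9, not prime.

q = 7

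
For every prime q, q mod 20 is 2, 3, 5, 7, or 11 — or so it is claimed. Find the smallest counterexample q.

Check each prime q in order until the claim fails.
For q = 2, 3, 5, 7, 11 the conclusion holds.
q = 13: 13 mod 20 = 13 — not in {2, 3, 5, 7, 11}.

q = 13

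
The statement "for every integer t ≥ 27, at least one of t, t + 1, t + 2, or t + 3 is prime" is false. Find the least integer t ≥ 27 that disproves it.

t = 32

We need the least integer t ≥ 27 for which t, t + 1, t + 2, t + 3 are all composite.
For t = 27, 28, 29, 30, 31 the conclusion holds.
t = 32: 32 = 2 × 16; 33 = 3 × 11; 34 = 2 × 17; 35 = 5 × 7 — all composite.
Thus t = 32 disproves the claim, and no smaller t works.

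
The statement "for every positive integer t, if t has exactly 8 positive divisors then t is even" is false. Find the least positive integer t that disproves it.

t = 105

Check each positive integer t in order until t has exactly 8 positive divisors but t is odd.
For t = 24, 30, 40, 42, …, 88, 102, 104 the conclusion holds.
t = 105: divisors of 105: 1, 3, 5, 7, 15, 21, 35, 105; 105 is odd.
Hence t = 105 is a counterexample.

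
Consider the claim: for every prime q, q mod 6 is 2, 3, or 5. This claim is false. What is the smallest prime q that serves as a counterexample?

q = 7

Check each prime q in order until the claim fails.
For q = 2, 3, 5 the conclusion holds.
q = 7: 7 mod 6 = 1 — not in {2, 3, 5}.
Hence q = 7 is a counterexample.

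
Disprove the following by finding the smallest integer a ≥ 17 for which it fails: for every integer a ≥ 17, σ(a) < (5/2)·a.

a = 24

Check each integer a ≥ 17 in order until the claim fails.
For a = 17, 18, 19, 20, 21, 22, 23 the conclusion holds.
a = 24: σ(24) = 60; 60 ≥ 60.
Thus a = 24 disproves the claim, and no smaller a works.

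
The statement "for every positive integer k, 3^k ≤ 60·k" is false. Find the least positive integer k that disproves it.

We need the least positive integer k for which 3^k > 60·k.
For k = 1, 2, 3, 4, 5 the conclusion holds.
k = 6: 3^k = 729 and 60·k = 360, so 729 > 360.
So k = 6 is the smallest counterexample.

k = 6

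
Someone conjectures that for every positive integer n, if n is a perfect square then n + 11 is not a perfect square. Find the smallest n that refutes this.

We need the least positive integer n for which n is a perfect square but n + 11 is a perfect square.
The first 4 eligible values, up to n = 16, all satisfy the conclusion.
n = 25: 25 = 5² and 25 + 11 = 36 = 6².

n = 25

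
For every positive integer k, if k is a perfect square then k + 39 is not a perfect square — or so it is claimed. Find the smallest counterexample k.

k = 25

A counterexample is any positive integer k such that k is a perfect square but k + 39 is a perfect square; we check each in order.
For k = 1, 4, 9, 16 the conclusion holds.
k = 25: 25 = 5² and 25 + 39 = 64 = 8².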